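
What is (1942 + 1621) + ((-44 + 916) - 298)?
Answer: 4137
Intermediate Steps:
(1942 + 1621) + ((-44 + 916) - 298) = 3563 + (872 - 298) = 3563 + 574 = 4137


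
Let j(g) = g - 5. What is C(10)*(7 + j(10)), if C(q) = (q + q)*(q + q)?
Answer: 4800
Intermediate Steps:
j(g) = -5 + g
C(q) = 4*q**2 (C(q) = (2*q)*(2*q) = 4*q**2)
C(10)*(7 + j(10)) = (4*10**2)*(7 + (-5 + 10)) = (4*100)*(7 + 5) = 400*12 = 4800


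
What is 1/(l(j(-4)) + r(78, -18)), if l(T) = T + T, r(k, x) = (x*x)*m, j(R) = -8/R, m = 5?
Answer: 1/1624 ≈ 0.00061576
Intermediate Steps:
r(k, x) = 5*x² (r(k, x) = (x*x)*5 = x²*5 = 5*x²)
l(T) = 2*T
1/(l(j(-4)) + r(78, -18)) = 1/(2*(-8/(-4)) + 5*(-18)²) = 1/(2*(-8*(-¼)) + 5*324) = 1/(2*2 + 1620) = 1/(4 + 1620) = 1/1624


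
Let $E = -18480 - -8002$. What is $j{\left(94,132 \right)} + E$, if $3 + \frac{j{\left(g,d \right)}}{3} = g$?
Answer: $-10205$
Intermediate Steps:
$j{\left(g,d \right)} = -9 + 3 g$
$E = -10478$ ($E = -18480 + 8002 = -10478$)
$j{\left(94,132 \right)} + E = \left(-9 + 3 \cdot 94\right) - 10478 = \left(-9 + 282\right) - 10478 = 273 - 10478 = -10205$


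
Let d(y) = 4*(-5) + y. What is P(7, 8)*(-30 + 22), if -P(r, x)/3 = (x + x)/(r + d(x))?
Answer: -384/5 ≈ -76.800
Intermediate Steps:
d(y) = -20 + y
P(r, x) = -6*x/(-20 + r + x) (P(r, x) = -3*(x + x)/(r + (-20 + x)) = -3*2*x/(-20 + r + x) = -6*x/(-20 + r + x))
P(7, 8)*(-30 + 22) = (-6*8/(-20 + 7 + 8))*(-30 + 22) = -6*8/(-5)*(-8) = -6*8*(-⅕)*(-8) = (48/5)*(-8) = -384/5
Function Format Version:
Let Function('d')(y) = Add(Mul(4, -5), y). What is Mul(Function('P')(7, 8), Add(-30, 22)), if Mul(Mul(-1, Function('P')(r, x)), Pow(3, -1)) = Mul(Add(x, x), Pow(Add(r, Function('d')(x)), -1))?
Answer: Rational(-384, 5) ≈ -76.800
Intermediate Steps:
Function('d')(y) = Add(-20, y)
Function('P')(r, x) = Mul(-6, x, Pow(Add(-20, r, x), -1)) (Function('P')(r, x) = Mul(-3, Mul(Add(x, x), Pow(Add(r, Add(-20, x)), -1))) = Mul(-3, Mul(Mul(2, x), Pow(Add(-20, r, x), -1))) = Mul(-3, Mul(2, x, Pow(Add(-20, r, x), -1))) = Mul(-6, x, Pow(Add(-20, r, x), -1)))
Mul(Function('P')(7, 8), Add(-30, 22)) = Mul(Mul(-6, 8, Pow(Add(-20, 7, 8), -1)), Add(-30, 22)) = Mul(Mul(-6, 8, Pow(-5, -1)), -8) = Mul(Mul(-6, 8, Rational(-1, 5)), -8) = Mul(Rational(48, 5), -8) = Rational(-384, 5)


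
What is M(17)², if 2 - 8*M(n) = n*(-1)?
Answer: 361/64 ≈ 5.6406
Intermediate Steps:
M(n) = ¼ + n/8 (M(n) = ¼ - n*(-1)/8 = ¼ - (-1)*n/8 = ¼ + n/8)
M(17)² = (¼ + (⅛)*17)² = (¼ + 17/8)² = (19/8)² = 361/64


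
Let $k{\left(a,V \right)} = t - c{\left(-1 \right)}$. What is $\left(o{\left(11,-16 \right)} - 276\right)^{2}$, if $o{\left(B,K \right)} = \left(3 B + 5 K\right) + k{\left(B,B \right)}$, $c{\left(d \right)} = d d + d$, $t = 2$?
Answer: $103041$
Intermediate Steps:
$c{\left(d \right)} = d + d^{2}$ ($c{\left(d \right)} = d^{2} + d = d + d^{2}$)
$k{\left(a,V \right)} = 2$ ($k{\left(a,V \right)} = 2 - - (1 - 1) = 2 - \left(-1\right) 0 = 2 - 0 = 2 + 0 = 2$)
$o{\left(B,K \right)} = 2 + 3 B + 5 K$ ($o{\left(B,K \right)} = \left(3 B + 5 K\right) + 2 = 2 + 3 B + 5 K$)
$\left(o{\left(11,-16 \right)} - 276\right)^{2} = \left(\left(2 + 3 \cdot 11 + 5 \left(-16\right)\right) - 276\right)^{2} = \left(\left(2 + 33 - 80\right) - 276\right)^{2} = \left(-45 - 276\right)^{2} = \left(-321\right)^{2} = 103041$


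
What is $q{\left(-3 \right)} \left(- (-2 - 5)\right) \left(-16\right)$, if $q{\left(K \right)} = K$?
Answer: $336$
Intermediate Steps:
$q{\left(-3 \right)} \left(- (-2 - 5)\right) \left(-16\right) = - 3 \left(- (-2 - 5)\right) \left(-16\right) = - 3 \left(\left(-1\right) \left(-7\right)\right) \left(-16\right) = \left(-3\right) 7 \left(-16\right) = \left(-21\right) \left(-16\right) = 336$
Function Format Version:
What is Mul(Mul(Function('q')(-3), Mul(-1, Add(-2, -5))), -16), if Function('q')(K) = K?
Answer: 336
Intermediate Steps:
Mul(Mul(Function('q')(-3), Mul(-1, Add(-2, -5))), -16) = Mul(Mul(-3, Mul(-1, Add(-2, -5))), -16) = Mul(Mul(-3, Mul(-1, -7)), -16) = Mul(Mul(-3, 7), -16) = Mul(-21, -16) = 336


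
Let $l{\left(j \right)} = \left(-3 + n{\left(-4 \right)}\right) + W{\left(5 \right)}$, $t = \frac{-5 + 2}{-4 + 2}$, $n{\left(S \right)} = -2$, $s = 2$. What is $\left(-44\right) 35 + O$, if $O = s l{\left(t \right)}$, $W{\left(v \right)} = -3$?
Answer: $-1556$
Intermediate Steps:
$t = \frac{3}{2}$ ($t = - \frac{3}{-2} = \left(-3\right) \left(- \frac{1}{2}\right) = \frac{3}{2} \approx 1.5$)
$l{\left(j \right)} = -8$ ($l{\left(j \right)} = \left(-3 - 2\right) - 3 = -5 - 3 = -8$)
$O = -16$ ($O = 2 \left(-8\right) = -16$)
$\left(-44\right) 35 + O = \left(-44\right) 35 - 16 = -1540 - 16 = -1556$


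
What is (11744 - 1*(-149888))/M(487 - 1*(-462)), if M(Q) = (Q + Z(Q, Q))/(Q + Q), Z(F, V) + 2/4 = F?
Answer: 613555072/3795 ≈ 1.6167e+5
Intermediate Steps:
Z(F, V) = -½ + F
M(Q) = (-½ + 2*Q)/(2*Q) (M(Q) = (Q + (-½ + Q))/(Q + Q) = (-½ + 2*Q)/((2*Q)) = (-½ + 2*Q)*(1/(2*Q)) = (-½ + 2*Q)/(2*Q))
(11744 - 1*(-149888))/M(487 - 1*(-462)) = (11744 - 1*(-149888))/(((-¼ + (487 - 1*(-462)))/(487 - 1*(-462)))) = (11744 + 149888)/(((-¼ + (487 + 462))/(487 + 462))) = 161632/(((-¼ + 949)/949)) = 161632/(((1/949)*(3795/4))) = 161632/(3795/3796) = 161632*(3796/3795) = 613555072/3795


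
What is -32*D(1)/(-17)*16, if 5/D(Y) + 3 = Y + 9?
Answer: 2560/119 ≈ 21.513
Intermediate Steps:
D(Y) = 5/(6 + Y) (D(Y) = 5/(-3 + (Y + 9)) = 5/(-3 + (9 + Y)) = 5/(6 + Y))
-32*D(1)/(-17)*16 = -32*5/(6 + 1)/(-17)*16 = -32*5/7*(-1)/17*16 = -32*5*(⅐)*(-1)/17*16 = -160*(-1)/(7*17)*16 = -32*(-5/119)*16 = (160/119)*16 = 2560/119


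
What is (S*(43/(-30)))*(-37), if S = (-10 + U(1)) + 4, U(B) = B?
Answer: -1591/6 ≈ -265.17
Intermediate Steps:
S = -5 (S = (-10 + 1) + 4 = -9 + 4 = -5)
(S*(43/(-30)))*(-37) = -215/(-30)*(-37) = -215*(-1)/30*(-37) = -5*(-43/30)*(-37) = (43/6)*(-37) = -1591/6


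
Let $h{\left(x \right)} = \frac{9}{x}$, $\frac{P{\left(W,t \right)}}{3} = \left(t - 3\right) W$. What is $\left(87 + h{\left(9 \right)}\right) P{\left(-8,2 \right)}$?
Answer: $2112$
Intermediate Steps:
$P{\left(W,t \right)} = 3 W \left(-3 + t\right)$ ($P{\left(W,t \right)} = 3 \left(t - 3\right) W = 3 \left(-3 + t\right) W = 3 W \left(-3 + t\right)$)
$\left(87 + h{\left(9 \right)}\right) P{\left(-8,2 \right)} = \left(87 + \frac{9}{9}\right) 3 \left(-8\right) \left(-3 + 2\right) = \left(87 + 9 \cdot \frac{1}{9}\right) 3 \left(-8\right) \left(-1\right) = \left(87 + 1\right) 24 = 88 \cdot 24 = 2112$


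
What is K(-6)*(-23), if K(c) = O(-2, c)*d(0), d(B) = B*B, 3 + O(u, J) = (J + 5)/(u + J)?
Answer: 0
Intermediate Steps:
O(u, J) = -3 + (5 + J)/(J + u) (O(u, J) = -3 + (J + 5)/(u + J) = -3 + (5 + J)/(J + u))
d(B) = B²
K(c) = 0 (K(c) = ((5 - 3*(-2) - 2*c)/(c - 2))*0² = ((5 + 6 - 2*c)/(-2 + c))*0 = ((11 - 2*c)/(-2 + c))*0 = 0)
K(-6)*(-23) = 0*(-23) = 0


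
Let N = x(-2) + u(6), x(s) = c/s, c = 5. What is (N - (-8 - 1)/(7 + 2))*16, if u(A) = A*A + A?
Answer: 648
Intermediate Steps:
x(s) = 5/s
u(A) = A + A² (u(A) = A² + A = A + A²)
N = 79/2 (N = 5/(-2) + 6*(1 + 6) = 5*(-½) + 6*7 = -5/2 + 42 = 79/2 ≈ 39.500)
(N - (-8 - 1)/(7 + 2))*16 = (79/2 - (-8 - 1)/(7 + 2))*16 = (79/2 - (-9)/9)*16 = (79/2 - 1*(-1))*16 = (79/2 + 1)*16 = (81/2)*16 = 648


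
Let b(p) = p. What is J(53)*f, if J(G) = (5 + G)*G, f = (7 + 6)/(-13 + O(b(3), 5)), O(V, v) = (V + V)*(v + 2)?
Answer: 1378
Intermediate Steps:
O(V, v) = 2*V*(2 + v) (O(V, v) = (2*V)*(2 + v) = 2*V*(2 + v))
f = 13/29 (f = (7 + 6)/(-13 + 2*3*(2 + 5)) = 13/(-13 + 2*3*7) = 13/(-13 + 42) = 13/29 ≈ 0.44828)
J(G) = G*(5 + G)
J(53)*f = (53*(5 + 53))*(13/29) = (53*58)*(13/29) = 3074*(13/29) = 1378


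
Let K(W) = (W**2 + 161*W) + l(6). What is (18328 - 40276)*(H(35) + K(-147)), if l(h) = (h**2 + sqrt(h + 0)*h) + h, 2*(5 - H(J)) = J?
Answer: 44521518 - 131688*sqrt(6) ≈ 4.4199e+7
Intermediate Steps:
H(J) = 5 - J/2
l(h) = h + h**2 + h**(3/2) (l(h) = (h**2 + sqrt(h)*h) + h = (h**2 + h**(3/2)) + h = h + h**2 + h**(3/2))
K(W) = 42 + W**2 + 6*sqrt(6) + 161*W (K(W) = (W**2 + 161*W) + (6 + 6**2 + 6**(3/2)) = (W**2 + 161*W) + (6 + 36 + 6*sqrt(6)) = (W**2 + 161*W) + (42 + 6*sqrt(6)) = 42 + W**2 + 6*sqrt(6) + 161*W)
(18328 - 40276)*(H(35) + K(-147)) = (18328 - 40276)*((5 - 1/2*35) + (42 + (-147)**2 + 6*sqrt(6) + 161*(-147))) = -21948*((5 - 35/2) + (42 + 21609 + 6*sqrt(6) - 23667)) = -21948*(-25/2 + (-2016 + 6*sqrt(6))) = -21948*(-4057/2 + 6*sqrt(6)) = 44521518 - 131688*sqrt(6)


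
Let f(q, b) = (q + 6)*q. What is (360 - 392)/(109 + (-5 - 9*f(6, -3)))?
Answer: 1/17 ≈ 0.058824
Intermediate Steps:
f(q, b) = q*(6 + q) (f(q, b) = (6 + q)*q = q*(6 + q))
(360 - 392)/(109 + (-5 - 9*f(6, -3))) = (360 - 392)/(109 + (-5 - 54*(6 + 6))) = -32/(109 + (-5 - 54*12)) = -32/(109 + (-5 - 9*72)) = -32/(109 + (-5 - 648)) = -32/(109 - 653) = -32/(-544) = -32*(-1/544) = 1/17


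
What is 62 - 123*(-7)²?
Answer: -5965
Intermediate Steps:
62 - 123*(-7)² = 62 - 123*49 = 62 - 6027 = -5965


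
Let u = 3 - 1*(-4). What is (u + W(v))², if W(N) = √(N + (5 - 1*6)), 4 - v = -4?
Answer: (7 + √7)² ≈ 93.041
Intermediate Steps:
u = 7 (u = 3 + 4 = 7)
v = 8 (v = 4 - 1*(-4) = 4 + 4 = 8)
W(N) = √(-1 + N) (W(N) = √(N + (5 - 6)) = √(N - 1) = √(-1 + N))
(u + W(v))² = (7 + √(-1 + 8))² = (7 + √7)²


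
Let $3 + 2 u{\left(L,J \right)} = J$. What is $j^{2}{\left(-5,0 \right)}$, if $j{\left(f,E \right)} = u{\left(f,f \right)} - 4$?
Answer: $64$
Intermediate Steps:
$u{\left(L,J \right)} = - \frac{3}{2} + \frac{J}{2}$
$j{\left(f,E \right)} = - \frac{11}{2} + \frac{f}{2}$ ($j{\left(f,E \right)} = \left(- \frac{3}{2} + \frac{f}{2}\right) - 4 = - \frac{11}{2} + \frac{f}{2}$)
$j^{2}{\left(-5,0 \right)} = \left(- \frac{11}{2} + \frac{1}{2} \left(-5\right)\right)^{2} = \left(- \frac{11}{2} - \frac{5}{2}\right)^{2} = \left(-8\right)^{2} = 64$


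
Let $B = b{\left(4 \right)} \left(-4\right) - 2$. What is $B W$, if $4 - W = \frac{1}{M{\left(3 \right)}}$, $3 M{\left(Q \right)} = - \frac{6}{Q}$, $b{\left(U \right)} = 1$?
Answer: $-33$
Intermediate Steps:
$M{\left(Q \right)} = - \frac{2}{Q}$ ($M{\left(Q \right)} = \frac{\left(-6\right) \frac{1}{Q}}{3} = - \frac{2}{Q}$)
$W = \frac{11}{2}$ ($W = 4 - \frac{1}{\left(-2\right) \frac{1}{3}} = 4 - \frac{1}{- \frac{2}{3}} = 4 - - \frac{3}{2} = 4 + \frac{3}{2} = \frac{11}{2} \approx 5.5$)
$B = -6$ ($B = 1 \left(-4\right) - 2 = -4 - 2 = -6$)
$B W = \left(-6\right) \frac{11}{2} = -33$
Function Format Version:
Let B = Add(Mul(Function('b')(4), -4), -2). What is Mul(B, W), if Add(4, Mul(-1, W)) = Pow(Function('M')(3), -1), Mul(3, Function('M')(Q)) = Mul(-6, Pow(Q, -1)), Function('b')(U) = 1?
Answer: -33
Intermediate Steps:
Function('M')(Q) = Mul(-2, Pow(Q, -1)) (Function('M')(Q) = Mul(Rational(1, 3), Mul(-6, Pow(Q, -1))) = Mul(-2, Pow(Q, -1)))
W = Rational(11, 2) (W = Add(4, Mul(-1, Pow(Mul(-2, Pow(3, -1)), -1))) = Add(4, Mul(-1, Pow(Mul(-2, Rational(1, 3)), -1))) = Add(4, Mul(-1, Pow(Rational(-2, 3), -1))) = Add(4, Mul(-1, Rational(-3, 2))) = Add(4, Rational(3, 2)) = Rational(11, 2) ≈ 5.5000)
B = -6 (B = Add(Mul(1, -4), -2) = Add(-4, -2) = -6)
Mul(B, W) = Mul(-6, Rational(11, 2)) = -33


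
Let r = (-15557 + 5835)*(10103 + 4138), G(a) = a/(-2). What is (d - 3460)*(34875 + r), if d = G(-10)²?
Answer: 475459396245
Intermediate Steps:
G(a) = -a/2 (G(a) = a*(-½) = -a/2)
r = -138451002 (r = -9722*14241 = -138451002)
d = 25 (d = (-½*(-10))² = 5² = 25)
(d - 3460)*(34875 + r) = (25 - 3460)*(34875 - 138451002) = -3435*(-138416127) = 475459396245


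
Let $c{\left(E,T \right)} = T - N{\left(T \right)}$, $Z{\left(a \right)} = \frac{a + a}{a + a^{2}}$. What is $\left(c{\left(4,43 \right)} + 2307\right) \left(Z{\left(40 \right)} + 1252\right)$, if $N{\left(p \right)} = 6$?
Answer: $\frac{120326896}{41} \approx 2.9348 \cdot 10^{6}$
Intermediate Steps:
$Z{\left(a \right)} = \frac{2 a}{a + a^{2}}$
$c{\left(E,T \right)} = -6 + T$ ($c{\left(E,T \right)} = T - 6 = -6 + T$)
$\left(c{\left(4,43 \right)} + 2307\right) \left(Z{\left(40 \right)} + 1252\right) = \left(\left(-6 + 43\right) + 2307\right) \left(\frac{2}{1 + 40} + 1252\right) = \left(37 + 2307\right) \left(\frac{2}{41} + 1252\right) = 2344 \left(2 \cdot \frac{1}{41} + 1252\right) = 2344 \left(\frac{2}{41} + 1252\right) = 2344 \cdot \frac{51334}{41} = \frac{120326896}{41}$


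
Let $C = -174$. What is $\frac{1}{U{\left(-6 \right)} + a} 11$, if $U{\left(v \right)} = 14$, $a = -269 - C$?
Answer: $- \frac{11}{81} \approx -0.1358$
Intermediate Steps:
$a = -95$ ($a = -269 - -174 = -269 + 174 = -95$)
$\frac{1}{U{\left(-6 \right)} + a} 11 = \frac{1}{14 - 95} \cdot 11 = \frac{1}{-81} \cdot 11 = \left(- \frac{1}{81}\right) 11 = - \frac{11}{81}$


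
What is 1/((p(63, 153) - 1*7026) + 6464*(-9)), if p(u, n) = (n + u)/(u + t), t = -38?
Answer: -25/1629834 ≈ -1.5339e-5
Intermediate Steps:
p(u, n) = (n + u)/(-38 + u) (p(u, n) = (n + u)/(u - 38) = (n + u)/(-38 + u))
1/((p(63, 153) - 1*7026) + 6464*(-9)) = 1/(((153 + 63)/(-38 + 63) - 1*7026) + 6464*(-9)) = 1/((216/25 - 7026) - 58176) = 1/(-175434/25 - 58176) = 1/(-1629834/25) = -25/1629834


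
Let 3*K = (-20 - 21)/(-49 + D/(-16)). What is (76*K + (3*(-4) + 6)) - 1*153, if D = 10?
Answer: -164441/1191 ≈ -138.07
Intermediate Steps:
K = 328/1191 (K = ((-20 - 21)/(-49 + 10/(-16)))/3 = (-41/(-49 + 10*(-1/16)))/3 = (-41/(-49 - 5/8))/3 = (-41/(-397/8))/3 = (-41*(-8/397))/3 = (⅓)*(328/397) = 328/1191 ≈ 0.27540)
(76*K + (3*(-4) + 6)) - 1*153 = (76*(328/1191) + (3*(-4) + 6)) - 1*153 = (24928/1191 + (-12 + 6)) - 153 = (24928/1191 - 6) - 153 = 17782/1191 - 153 = -164441/1191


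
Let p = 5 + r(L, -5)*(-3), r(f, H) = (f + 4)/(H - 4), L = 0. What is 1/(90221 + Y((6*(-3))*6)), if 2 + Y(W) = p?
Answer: 3/270676 ≈ 1.1083e-5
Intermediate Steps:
r(f, H) = (4 + f)/(-4 + H)
p = 19/3 (p = 5 + ((4 + 0)/(-4 - 5))*(-3) = 5 + (4/(-9))*(-3) = 5 - ⅑*4*(-3) = 5 - 4/9*(-3) = 5 + 4/3 = 19/3 ≈ 6.3333)
Y(W) = 13/3 (Y(W) = -2 + 19/3 = 13/3)
1/(90221 + Y((6*(-3))*6)) = 1/(90221 + 13/3) = 1/(270676/3) = 3/270676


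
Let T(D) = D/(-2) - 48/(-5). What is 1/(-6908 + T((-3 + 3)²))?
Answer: -5/34492 ≈ -0.00014496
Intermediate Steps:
T(D) = 48/5 - D/2 (T(D) = D*(-½) - 48*(-⅕) = -D/2 + 48/5 = 48/5 - D/2)
1/(-6908 + T((-3 + 3)²)) = 1/(-6908 + (48/5 - (-3 + 3)²/2)) = 1/(-6908 + (48/5 - ½*0²)) = 1/(-6908 + (48/5 - ½*0)) = 1/(-6908 + (48/5 + 0)) = 1/(-6908 + 48/5) = 1/(-34492/5) = -5/34492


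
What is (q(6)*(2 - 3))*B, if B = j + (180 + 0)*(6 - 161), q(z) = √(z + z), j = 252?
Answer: 55296*√3 ≈ 95776.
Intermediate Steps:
q(z) = √2*√z (q(z) = √(2*z) = √2*√z)
B = -27648 (B = 252 + (180 + 0)*(6 - 161) = 252 + 180*(-155) = 252 - 27900 = -27648)
(q(6)*(2 - 3))*B = ((√2*√6)*(2 - 3))*(-27648) = ((2*√3)*(-1))*(-27648) = -2*√3*(-27648) = 55296*√3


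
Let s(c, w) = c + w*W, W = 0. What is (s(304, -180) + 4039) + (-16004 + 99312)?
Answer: 87651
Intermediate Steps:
s(c, w) = c (s(c, w) = c + w*0 = c + 0 = c)
(s(304, -180) + 4039) + (-16004 + 99312) = (304 + 4039) + (-16004 + 99312) = 4343 + 83308 = 87651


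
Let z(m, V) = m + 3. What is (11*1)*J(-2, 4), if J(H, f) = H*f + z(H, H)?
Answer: -77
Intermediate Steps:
z(m, V) = 3 + m
J(H, f) = 3 + H + H*f (J(H, f) = H*f + (3 + H) = 3 + H + H*f)
(11*1)*J(-2, 4) = (11*1)*(3 - 2 - 2*4) = 11*(3 - 2 - 8) = 11*(-7) = -77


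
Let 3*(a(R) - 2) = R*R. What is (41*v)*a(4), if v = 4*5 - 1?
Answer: 17138/3 ≈ 5712.7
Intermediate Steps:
a(R) = 2 + R**2/3 (a(R) = 2 + (R*R)/3 = 2 + R**2/3)
v = 19 (v = 20 - 1 = 19)
(41*v)*a(4) = (41*19)*(2 + (1/3)*4**2) = 779*(2 + (1/3)*16) = 779*(2 + 16/3) = 779*(22/3) = 17138/3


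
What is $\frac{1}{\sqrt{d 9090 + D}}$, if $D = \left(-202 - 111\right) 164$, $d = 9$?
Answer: $\frac{\sqrt{622}}{4354} \approx 0.0057281$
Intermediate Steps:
$D = -51332$ ($D = \left(-313\right) 164 = -51332$)
$\frac{1}{\sqrt{d 9090 + D}} = \frac{1}{\sqrt{9 \cdot 9090 - 51332}} = \frac{1}{\sqrt{81810 - 51332}} = \frac{1}{\sqrt{30478}} = \frac{1}{7 \sqrt{622}} = \frac{\sqrt{622}}{4354}$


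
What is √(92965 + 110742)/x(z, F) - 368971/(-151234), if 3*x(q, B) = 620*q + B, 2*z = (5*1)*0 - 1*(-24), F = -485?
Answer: 368971/151234 + 3*√203707/6955 ≈ 2.6344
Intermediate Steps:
z = 12 (z = ((5*1)*0 - 1*(-24))/2 = (5*0 + 24)/2 = (0 + 24)/2 = (½)*24 = 12)
x(q, B) = B/3 + 620*q/3 (x(q, B) = (620*q + B)/3 = (B + 620*q)/3 = B/3 + 620*q/3)
√(92965 + 110742)/x(z, F) - 368971/(-151234) = √(92965 + 110742)/((⅓)*(-485) + (620/3)*12) - 368971/(-151234) = √203707/(-485/3 + 2480) - 368971*(-1/151234) = √203707/(6955/3) + 368971/151234 = √203707*(3/6955) + 368971/151234 = 3*√203707/6955 + 368971/151234 = 368971/151234 + 3*√203707/6955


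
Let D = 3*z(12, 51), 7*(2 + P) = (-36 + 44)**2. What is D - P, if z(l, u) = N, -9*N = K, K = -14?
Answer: -52/21 ≈ -2.4762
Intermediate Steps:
N = 14/9 (N = -1/9*(-14) = 14/9 ≈ 1.5556)
z(l, u) = 14/9
P = 50/7 (P = -2 + (-36 + 44)**2/7 = -2 + (1/7)*8**2 = -2 + (1/7)*64 = -2 + 64/7 = 50/7 ≈ 7.1429)
D = 14/3 (D = 3*(14/9) = 14/3 ≈ 4.6667)
D - P = 14/3 - 1*50/7 = 14/3 - 50/7 = -52/21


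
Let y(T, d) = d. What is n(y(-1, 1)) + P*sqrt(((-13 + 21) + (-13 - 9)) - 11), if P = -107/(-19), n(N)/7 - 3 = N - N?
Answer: 21 + 535*I/19 ≈ 21.0 + 28.158*I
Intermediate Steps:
n(N) = 21 (n(N) = 21 + 7*(N - N) = 21 + 7*0 = 21 + 0 = 21)
P = 107/19 (P = -107*(-1/19) = 107/19 ≈ 5.6316)
n(y(-1, 1)) + P*sqrt(((-13 + 21) + (-13 - 9)) - 11) = 21 + 107*sqrt(((-13 + 21) + (-13 - 9)) - 11)/19 = 21 + 107*sqrt((8 - 22) - 11)/19 = 21 + 107*sqrt(-14 - 11)/19 = 21 + 107*sqrt(-25)/19 = 21 + 107*(5*I)/19 = 21 + 535*I/19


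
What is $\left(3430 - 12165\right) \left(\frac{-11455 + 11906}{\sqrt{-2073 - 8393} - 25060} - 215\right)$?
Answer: $\frac{589762419896875}{314007033} + \frac{3939485 i \sqrt{10466}}{628014066} \approx 1.8782 \cdot 10^{6} + 0.64174 i$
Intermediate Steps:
$\left(3430 - 12165\right) \left(\frac{-11455 + 11906}{\sqrt{-2073 - 8393} - 25060} - 215\right) = - 8735 \left(\frac{451}{\sqrt{-10466} - 25060} - 215\right) = - 8735 \left(\frac{451}{i \sqrt{10466} - 25060} - 215\right) = - 8735 \left(\frac{451}{-25060 + i \sqrt{10466}} - 215\right) = - 8735 \left(-215 + \frac{451}{-25060 + i \sqrt{10466}}\right) = 1878025 - \frac{3939485}{-25060 + i \sqrt{10466}}$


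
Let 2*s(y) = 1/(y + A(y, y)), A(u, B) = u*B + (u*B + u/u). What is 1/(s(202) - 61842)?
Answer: -163622/10118711723 ≈ -1.6170e-5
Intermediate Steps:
A(u, B) = 1 + 2*B*u (A(u, B) = B*u + (B*u + 1) = B*u + (1 + B*u) = 1 + 2*B*u)
s(y) = 1/(2*(1 + y + 2*y²)) (s(y) = 1/(2*(y + (1 + 2*y*y))) = 1/(2*(y + (1 + 2*y²))) = 1/(2*(1 + y + 2*y²)))
1/(s(202) - 61842) = 1/(1/(2*(1 + 202 + 2*202²)) - 61842) = 1/(1/(2*(1 + 202 + 2*40804)) - 61842) = 1/(1/(2*(1 + 202 + 81608)) - 61842) = 1/((½)/81811 - 61842) = 1/((½)*(1/81811) - 61842) = 1/(1/163622 - 61842) = 1/(-10118711723/163622) = -163622/10118711723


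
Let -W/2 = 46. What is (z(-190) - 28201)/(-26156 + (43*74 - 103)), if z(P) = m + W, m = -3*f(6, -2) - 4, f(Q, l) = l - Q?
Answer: 28273/23077 ≈ 1.2252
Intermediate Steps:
W = -92 (W = -2*46 = -92)
m = 20 (m = -3*(-2 - 1*6) - 4 = -3*(-2 - 6) - 4 = -3*(-8) - 4 = 24 - 4 = 20)
z(P) = -72 (z(P) = 20 - 92 = -72)
(z(-190) - 28201)/(-26156 + (43*74 - 103)) = (-72 - 28201)/(-26156 + (43*74 - 103)) = -28273/(-26156 + (3182 - 103)) = -28273/(-26156 + 3079) = -28273/(-23077) = -28273*(-1/23077) = 28273/23077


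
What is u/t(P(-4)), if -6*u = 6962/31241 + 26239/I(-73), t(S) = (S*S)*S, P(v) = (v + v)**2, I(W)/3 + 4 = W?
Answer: 116874911/1621548859392 ≈ 7.2076e-5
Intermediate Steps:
I(W) = -12 + 3*W
P(v) = 4*v**2 (P(v) = (2*v)**2 = 4*v**2)
t(S) = S**3 (t(S) = S**2*S = S**3)
u = 116874911/6185718 (u = -(6962/31241 + 26239/(-12 + 3*(-73)))/6 = -(6962*(1/31241) + 26239/(-12 - 219))/6 = -(6962/31241 + 26239/(-231))/6 = -(6962/31241 + 26239*(-1/231))/6 = -(6962/31241 - 26239/231)/6 = -1/6*(-116874911/1030953) = 116874911/6185718 ≈ 18.894)
u/t(P(-4)) = 116874911/(6185718*((4*(-4)**2)**3)) = 116874911/(6185718*((4*16)**3)) = 116874911/(6185718*(64**3)) = (116874911/6185718)/262144 = (116874911/6185718)*(1/262144) = 116874911/1621548859392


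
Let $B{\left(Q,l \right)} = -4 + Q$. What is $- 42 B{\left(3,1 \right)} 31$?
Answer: $1302$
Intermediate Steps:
$- 42 B{\left(3,1 \right)} 31 = - 42 \left(-4 + 3\right) 31 = \left(-42\right) \left(-1\right) 31 = 42 \cdot 31 = 1302$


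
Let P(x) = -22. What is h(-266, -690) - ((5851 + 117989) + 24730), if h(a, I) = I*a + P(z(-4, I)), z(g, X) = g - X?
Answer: 34948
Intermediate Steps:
h(a, I) = -22 + I*a (h(a, I) = I*a - 22 = -22 + I*a)
h(-266, -690) - ((5851 + 117989) + 24730) = (-22 - 690*(-266)) - ((5851 + 117989) + 24730) = (-22 + 183540) - (123840 + 24730) = 183518 - 1*148570 = 183518 - 148570 = 34948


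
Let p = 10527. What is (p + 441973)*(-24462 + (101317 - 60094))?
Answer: 7584352500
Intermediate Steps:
(p + 441973)*(-24462 + (101317 - 60094)) = (10527 + 441973)*(-24462 + (101317 - 60094)) = 452500*(-24462 + 41223) = 452500*16761 = 7584352500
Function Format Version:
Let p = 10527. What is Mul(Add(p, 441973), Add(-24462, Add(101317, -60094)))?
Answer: 7584352500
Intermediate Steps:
Mul(Add(p, 441973), Add(-24462, Add(101317, -60094))) = Mul(Add(10527, 441973), Add(-24462, Add(101317, -60094))) = Mul(452500, Add(-24462, 41223)) = Mul(452500, 16761) = 7584352500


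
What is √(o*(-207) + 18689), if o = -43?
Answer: √27590 ≈ 166.10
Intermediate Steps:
√(o*(-207) + 18689) = √(-43*(-207) + 18689) = √(8901 + 18689) = √27590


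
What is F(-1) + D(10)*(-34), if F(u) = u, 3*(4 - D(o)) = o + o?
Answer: 269/3 ≈ 89.667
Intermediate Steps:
D(o) = 4 - 2*o/3 (D(o) = 4 - (o + o)/3 = 4 - 2*o/3)
F(-1) + D(10)*(-34) = -1 + (4 - ⅔*10)*(-34) = -1 + (4 - 20/3)*(-34) = -1 - 8/3*(-34) = -1 + 272/3 = 269/3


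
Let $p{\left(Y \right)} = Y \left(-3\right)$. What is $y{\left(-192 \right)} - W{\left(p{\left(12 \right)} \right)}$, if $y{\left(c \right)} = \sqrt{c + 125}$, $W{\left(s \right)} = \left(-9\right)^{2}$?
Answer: $-81 + i \sqrt{67} \approx -81.0 + 8.1853 i$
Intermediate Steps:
$p{\left(Y \right)} = - 3 Y$
$W{\left(s \right)} = 81$
$y{\left(c \right)} = \sqrt{125 + c}$
$y{\left(-192 \right)} - W{\left(p{\left(12 \right)} \right)} = \sqrt{125 - 192} - 81 = \sqrt{-67} - 81 = i \sqrt{67} - 81 = -81 + i \sqrt{67}$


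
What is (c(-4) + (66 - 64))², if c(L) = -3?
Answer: 1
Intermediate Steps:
(c(-4) + (66 - 64))² = (-3 + (66 - 64))² = (-3 + 2)² = (-1)² = 1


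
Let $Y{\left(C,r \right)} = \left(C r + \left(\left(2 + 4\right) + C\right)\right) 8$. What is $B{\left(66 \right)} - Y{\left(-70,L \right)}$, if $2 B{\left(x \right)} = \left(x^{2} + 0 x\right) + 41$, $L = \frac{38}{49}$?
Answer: $\frac{44027}{14} \approx 3144.8$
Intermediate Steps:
$L = \frac{38}{49}$ ($L = 38 \cdot \frac{1}{49} = \frac{38}{49} \approx 0.77551$)
$B{\left(x \right)} = \frac{41}{2} + \frac{x^{2}}{2}$ ($B{\left(x \right)} = \frac{\left(x^{2} + 0 x\right) + 41}{2} = \frac{\left(x^{2} + 0\right) + 41}{2} = \frac{x^{2} + 41}{2} = \frac{41 + x^{2}}{2} = \frac{41}{2} + \frac{x^{2}}{2}$)
$Y{\left(C,r \right)} = 48 + 8 C + 8 C r$ ($Y{\left(C,r \right)} = \left(C r + \left(6 + C\right)\right) 8 = \left(6 + C + C r\right) 8 = 48 + 8 C + 8 C r$)
$B{\left(66 \right)} - Y{\left(-70,L \right)} = \left(\frac{41}{2} + \frac{66^{2}}{2}\right) - \left(48 + 8 \left(-70\right) + 8 \left(-70\right) \frac{38}{49}\right) = \left(\frac{41}{2} + \frac{1}{2} \cdot 4356\right) - \left(48 - 560 - \frac{3040}{7}\right) = \left(\frac{41}{2} + 2178\right) - - \frac{6624}{7} = \frac{4397}{2} + \frac{6624}{7} = \frac{44027}{14}$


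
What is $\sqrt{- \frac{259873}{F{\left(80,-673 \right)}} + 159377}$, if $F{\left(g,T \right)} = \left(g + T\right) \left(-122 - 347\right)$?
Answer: $\frac{2 \sqrt{3081897441804153}}{278117} \approx 399.22$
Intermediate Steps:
$F{\left(g,T \right)} = - 469 T - 469 g$ ($F{\left(g,T \right)} = \left(T + g\right) \left(-469\right) = - 469 T - 469 g$)
$\sqrt{- \frac{259873}{F{\left(80,-673 \right)}} + 159377} = \sqrt{- \frac{259873}{\left(-469\right) \left(-673\right) - 37520} + 159377} = \sqrt{- \frac{259873}{315637 - 37520} + 159377} = \sqrt{- \frac{259873}{278117} + 159377} = \sqrt{\frac{44325193236}{278117}} = \frac{2 \sqrt{3081897441804153}}{278117}$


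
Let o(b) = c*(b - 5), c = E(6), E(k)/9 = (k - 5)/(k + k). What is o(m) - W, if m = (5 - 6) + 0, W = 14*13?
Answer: -373/2 ≈ -186.50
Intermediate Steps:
W = 182
E(k) = 9*(-5 + k)/(2*k) (E(k) = 9*((k - 5)/(k + k)) = 9*((-5 + k)/((2*k))) = 9*((-5 + k)*(1/(2*k))) = 9*((-5 + k)/(2*k)) = 9*(-5 + k)/(2*k))
c = 3/4 (c = (9/2)*(-5 + 6)/6 = (9/2)*(1/6)*1 = 3/4 ≈ 0.75000)
m = -1 (m = -1 + 0 = -1)
o(b) = -15/4 + 3*b/4 (o(b) = 3*(b - 5)/4 = 3*(-5 + b)/4 = -15/4 + 3*b/4)
o(m) - W = (-15/4 + (3/4)*(-1)) - 1*182 = (-15/4 - 3/4) - 182 = -9/2 - 182 = -373/2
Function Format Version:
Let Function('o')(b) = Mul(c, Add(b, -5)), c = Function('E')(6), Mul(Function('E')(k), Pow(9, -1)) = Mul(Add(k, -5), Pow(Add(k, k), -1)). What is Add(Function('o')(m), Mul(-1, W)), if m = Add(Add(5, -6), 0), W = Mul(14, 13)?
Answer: Rational(-373, 2) ≈ -186.50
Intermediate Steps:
W = 182
Function('E')(k) = Mul(Rational(9, 2), Pow(k, -1), Add(-5, k)) (Function('E')(k) = Mul(9, Mul(Add(k, -5), Pow(Add(k, k), -1))) = Mul(9, Mul(Add(-5, k), Pow(Mul(2, k), -1))) = Mul(9, Mul(Add(-5, k), Mul(Rational(1, 2), Pow(k, -1)))) = Mul(9, Mul(Rational(1, 2), Pow(k, -1), Add(-5, k))) = Mul(Rational(9, 2), Pow(k, -1), Add(-5, k)))
c = Rational(3, 4) (c = Mul(Rational(9, 2), Pow(6, -1), Add(-5, 6)) = Mul(Rational(9, 2), Rational(1, 6), 1) = Rational(3, 4) ≈ 0.75000)
m = -1 (m = Add(-1, 0) = -1)
Function('o')(b) = Add(Rational(-15, 4), Mul(Rational(3, 4), b)) (Function('o')(b) = Mul(Rational(3, 4), Add(b, -5)) = Mul(Rational(3, 4), Add(-5, b)) = Add(Rational(-15, 4), Mul(Rational(3, 4), b)))
Add(Function('o')(m), Mul(-1, W)) = Add(Add(Rational(-15, 4), Mul(Rational(3, 4), -1)), Mul(-1, 182)) = Add(Add(Rational(-15, 4), Rational(-3, 4)), -182) = Add(Rational(-9, 2), -182) = Rational(-373, 2)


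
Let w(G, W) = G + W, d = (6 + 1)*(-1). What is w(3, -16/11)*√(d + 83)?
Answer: 34*√19/11 ≈ 13.473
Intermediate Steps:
d = -7 (d = 7*(-1) = -7)
w(3, -16/11)*√(d + 83) = (3 - 16/11)*√(-7 + 83) = (3 - 16*1/11)*√76 = (3 - 16/11)*(2*√19) = 17*(2*√19)/11 = 34*√19/11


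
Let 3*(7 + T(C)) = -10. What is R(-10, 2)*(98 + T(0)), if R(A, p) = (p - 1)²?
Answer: 263/3 ≈ 87.667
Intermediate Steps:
R(A, p) = (-1 + p)²
T(C) = -31/3 (T(C) = -7 + (⅓)*(-10) = -7 - 10/3 = -31/3)
R(-10, 2)*(98 + T(0)) = (-1 + 2)²*(98 - 31/3) = 1²*(263/3) = 1*(263/3) = 263/3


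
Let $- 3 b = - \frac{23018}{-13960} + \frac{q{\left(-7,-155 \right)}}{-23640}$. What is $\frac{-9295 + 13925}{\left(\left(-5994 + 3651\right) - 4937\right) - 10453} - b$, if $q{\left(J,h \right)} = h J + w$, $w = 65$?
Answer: $\frac{4979944696}{18287954235} \approx 0.27231$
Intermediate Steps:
$q{\left(J,h \right)} = 65 + J h$ ($q{\left(J,h \right)} = h J + 65 = J h + 65 = 65 + J h$)
$b = - \frac{1650286}{3093885}$ ($b = - \frac{- \frac{23018}{-13960} + \frac{65 - -1085}{-23640}}{3} = - \frac{\left(-23018\right) \left(- \frac{1}{13960}\right) + \left(65 + 1085\right) \left(- \frac{1}{23640}\right)}{3} = - \frac{\frac{11509}{6980} + 1150 \left(- \frac{1}{23640}\right)}{3} = - \frac{\frac{11509}{6980} - \frac{115}{2364}}{3} = \left(- \frac{1}{3}\right) \frac{1650286}{1031295} = - \frac{1650286}{3093885} \approx -0.5334$)
$\frac{-9295 + 13925}{\left(\left(-5994 + 3651\right) - 4937\right) - 10453} - b = \frac{-9295 + 13925}{\left(\left(-5994 + 3651\right) - 4937\right) - 10453} - - \frac{1650286}{3093885} = \frac{4630}{\left(-2343 - 4937\right) - 10453} + \frac{1650286}{3093885} = \frac{4630}{-7280 - 10453} + \frac{1650286}{3093885} = \frac{4630}{-17733} + \frac{1650286}{3093885} = 4630 \left(- \frac{1}{17733}\right) + \frac{1650286}{3093885} = - \frac{4630}{17733} + \frac{1650286}{3093885} = \frac{4979944696}{18287954235}$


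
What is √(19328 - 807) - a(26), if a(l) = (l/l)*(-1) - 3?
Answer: 4 + √18521 ≈ 140.09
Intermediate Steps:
a(l) = -4 (a(l) = 1*(-1) - 3 = -1 - 3 = -4)
√(19328 - 807) - a(26) = √(19328 - 807) - 1*(-4) = √18521 + 4 = 4 + √18521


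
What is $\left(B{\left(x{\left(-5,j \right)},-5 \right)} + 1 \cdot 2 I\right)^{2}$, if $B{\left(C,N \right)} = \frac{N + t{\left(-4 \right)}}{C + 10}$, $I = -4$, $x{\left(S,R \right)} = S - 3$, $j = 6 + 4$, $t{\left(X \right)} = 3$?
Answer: $81$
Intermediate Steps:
$j = 10$
$x{\left(S,R \right)} = -3 + S$
$B{\left(C,N \right)} = \frac{3 + N}{10 + C}$ ($B{\left(C,N \right)} = \frac{N + 3}{C + 10} = \frac{3 + N}{10 + C}$)
$\left(B{\left(x{\left(-5,j \right)},-5 \right)} + 1 \cdot 2 I\right)^{2} = \left(\frac{3 - 5}{10 - 8} + 1 \cdot 2 \left(-4\right)\right)^{2} = \left(\frac{1}{10 - 8} \left(-2\right) + 2 \left(-4\right)\right)^{2} = \left(\frac{1}{2} \left(-2\right) - 8\right)^{2} = \left(-1 - 8\right)^{2} = \left(-9\right)^{2} = 81$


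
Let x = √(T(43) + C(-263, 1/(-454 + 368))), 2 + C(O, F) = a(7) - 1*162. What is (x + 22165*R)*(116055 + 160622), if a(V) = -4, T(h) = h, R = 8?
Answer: 49060365640 + 1383385*I*√5 ≈ 4.906e+10 + 3.0933e+6*I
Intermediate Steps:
C(O, F) = -168 (C(O, F) = -2 + (-4 - 1*162) = -2 + (-4 - 162) = -2 - 166 = -168)
x = 5*I*√5 (x = √(43 - 168) = √(-125) = 5*I*√5 ≈ 11.18*I)
(x + 22165*R)*(116055 + 160622) = (5*I*√5 + 22165*8)*(116055 + 160622) = (5*I*√5 + 177320)*276677 = (177320 + 5*I*√5)*276677 = 49060365640 + 1383385*I*√5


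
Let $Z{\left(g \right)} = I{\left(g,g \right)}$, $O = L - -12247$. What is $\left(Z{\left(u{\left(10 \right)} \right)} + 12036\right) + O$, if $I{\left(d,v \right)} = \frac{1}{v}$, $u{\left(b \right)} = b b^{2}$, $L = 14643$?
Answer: $\frac{38926001}{1000} \approx 38926.0$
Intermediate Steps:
$u{\left(b \right)} = b^{3}$
$O = 26890$ ($O = 14643 - -12247 = 14643 + 12247 = 26890$)
$Z{\left(g \right)} = \frac{1}{g}$
$\left(Z{\left(u{\left(10 \right)} \right)} + 12036\right) + O = \left(\frac{1}{10^{3}} + 12036\right) + 26890 = \left(\frac{1}{1000} + 12036\right) + 26890 = \frac{12036001}{1000} + 26890 = \frac{38926001}{1000}$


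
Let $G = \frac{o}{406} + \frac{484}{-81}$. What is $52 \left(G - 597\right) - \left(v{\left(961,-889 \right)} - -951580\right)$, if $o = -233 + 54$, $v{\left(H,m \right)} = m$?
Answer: $- \frac{16148154683}{16443} \approx -9.8207 \cdot 10^{5}$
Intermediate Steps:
$o = -179$
$G = - \frac{211003}{32886}$ ($G = - \frac{179}{406} + \frac{484}{-81} = \left(-179\right) \frac{1}{406} + 484 \left(- \frac{1}{81}\right) = - \frac{179}{406} - \frac{484}{81} = - \frac{211003}{32886} \approx -6.4162$)
$52 \left(G - 597\right) - \left(v{\left(961,-889 \right)} - -951580\right) = 52 \left(- \frac{211003}{32886} - 597\right) - \left(-889 - -951580\right) = 52 \left(- \frac{19843945}{32886}\right) - \left(-889 + 951580\right) = - \frac{515942570}{16443} - 950691 = - \frac{16148154683}{16443}$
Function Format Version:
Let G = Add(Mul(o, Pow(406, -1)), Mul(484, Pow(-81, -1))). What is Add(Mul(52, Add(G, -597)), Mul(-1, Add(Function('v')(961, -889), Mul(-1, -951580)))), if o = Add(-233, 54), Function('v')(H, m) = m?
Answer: Rational(-16148154683, 16443) ≈ -9.8207e+5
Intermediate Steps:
o = -179
G = Rational(-211003, 32886) (G = Add(Mul(-179, Pow(406, -1)), Mul(484, Pow(-81, -1))) = Add(Mul(-179, Rational(1, 406)), Mul(484, Rational(-1, 81))) = Add(Rational(-179, 406), Rational(-484, 81)) = Rational(-211003, 32886) ≈ -6.4162)
Add(Mul(52, Add(G, -597)), Mul(-1, Add(Function('v')(961, -889), Mul(-1, -951580)))) = Add(Mul(52, Add(Rational(-211003, 32886), -597)), Mul(-1, Add(-889, Mul(-1, -951580)))) = Add(Mul(52, Rational(-19843945, 32886)), Mul(-1, Add(-889, 951580))) = Add(Rational(-515942570, 16443), Mul(-1, 950691)) = Add(Rational(-515942570, 16443), -950691) = Rational(-16148154683, 16443)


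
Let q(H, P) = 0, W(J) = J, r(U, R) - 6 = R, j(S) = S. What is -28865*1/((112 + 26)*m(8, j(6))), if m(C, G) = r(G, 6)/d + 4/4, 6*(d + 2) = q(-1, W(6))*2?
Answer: 251/6 ≈ 41.833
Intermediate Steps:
r(U, R) = 6 + R
d = -2 (d = -2 + (0*2)/6 = -2 + (1/6)*0 = -2 + 0 = -2)
m(C, G) = -5 (m(C, G) = (6 + 6)/(-2) + 4/4 = 12*(-1/2) + 4*(1/4) = -6 + 1 = -5)
-28865*1/((112 + 26)*m(8, j(6))) = -28865*(-1/(5*(112 + 26))) = -28865/((-5*138)) = -28865/(-690) = -28865*(-1/690) = 251/6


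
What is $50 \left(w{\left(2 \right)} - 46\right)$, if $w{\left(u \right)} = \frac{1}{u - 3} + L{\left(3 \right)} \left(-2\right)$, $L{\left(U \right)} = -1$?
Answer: $-2250$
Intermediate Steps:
$w{\left(u \right)} = 2 + \frac{1}{-3 + u}$ ($w{\left(u \right)} = \frac{1}{u - 3} - -2 = \frac{1}{-3 + u} + 2 = 2 + \frac{1}{-3 + u}$)
$50 \left(w{\left(2 \right)} - 46\right) = 50 \left(\frac{-5 + 2 \cdot 2}{-3 + 2} - 46\right) = 50 \left(\frac{-5 + 4}{-1} - 46\right) = 50 \left(\left(-1\right) \left(-1\right) - 46\right) = 50 \left(1 - 46\right) = 50 \left(-45\right) = -2250$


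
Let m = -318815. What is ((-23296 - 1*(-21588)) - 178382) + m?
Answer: -498905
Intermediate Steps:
((-23296 - 1*(-21588)) - 178382) + m = ((-23296 - 1*(-21588)) - 178382) - 318815 = ((-23296 + 21588) - 178382) - 318815 = (-1708 - 178382) - 318815 = -180090 - 318815 = -498905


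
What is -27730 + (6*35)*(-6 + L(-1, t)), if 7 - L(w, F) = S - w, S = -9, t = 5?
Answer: -25840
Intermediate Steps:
L(w, F) = 16 + w (L(w, F) = 7 - (-9 - w) = 7 + (9 + w) = 16 + w)
-27730 + (6*35)*(-6 + L(-1, t)) = -27730 + (6*35)*(-6 + (16 - 1)) = -27730 + 210*(-6 + 15) = -27730 + 210*9 = -27730 + 1890 = -25840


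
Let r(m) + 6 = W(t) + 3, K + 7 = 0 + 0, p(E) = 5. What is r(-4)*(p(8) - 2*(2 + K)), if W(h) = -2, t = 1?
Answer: -75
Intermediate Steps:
K = -7 (K = -7 + (0 + 0) = -7 + 0 = -7)
r(m) = -5 (r(m) = -6 + (-2 + 3) = -6 + 1 = -5)
r(-4)*(p(8) - 2*(2 + K)) = -5*(5 - 2*(2 - 7)) = -5*(5 - 2*(-5)) = -5*(5 + 10) = -5*15 = -75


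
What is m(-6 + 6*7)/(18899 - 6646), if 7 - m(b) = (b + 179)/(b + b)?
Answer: 289/882216 ≈ 0.00032758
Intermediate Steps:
m(b) = 7 - (179 + b)/(2*b) (m(b) = 7 - (b + 179)/(b + b) = 7 - (179 + b)/(2*b))
m(-6 + 6*7)/(18899 - 6646) = ((-179 + 13*(-6 + 6*7))/(2*(-6 + 6*7)))/(18899 - 6646) = ((-179 + 13*(-6 + 42))/(2*(-6 + 42)))/12253 = ((1/2)*(-179 + 13*36)/36)*(1/12253) = ((1/2)*(1/36)*(-179 + 468))*(1/12253) = ((1/2)*(1/36)*289)*(1/12253) = (289/72)*(1/12253) = 289/882216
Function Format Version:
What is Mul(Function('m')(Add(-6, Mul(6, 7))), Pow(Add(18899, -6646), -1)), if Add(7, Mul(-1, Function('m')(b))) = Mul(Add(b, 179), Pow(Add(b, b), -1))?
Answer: Rational(289, 882216) ≈ 0.00032758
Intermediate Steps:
Function('m')(b) = Add(7, Mul(Rational(-1, 2), Pow(b, -1), Add(179, b))) (Function('m')(b) = Add(7, Mul(-1, Mul(Add(b, 179), Pow(Add(b, b), -1)))) = Add(7, Mul(-1, Mul(Add(179, b), Pow(Mul(2, b), -1)))) = Add(7, Mul(-1, Mul(Add(179, b), Mul(Rational(1, 2), Pow(b, -1))))) = Add(7, Mul(-1, Mul(Rational(1, 2), Pow(b, -1), Add(179, b)))) = Add(7, Mul(Rational(-1, 2), Pow(b, -1), Add(179, b))))
Mul(Function('m')(Add(-6, Mul(6, 7))), Pow(Add(18899, -6646), -1)) = Mul(Mul(Rational(1, 2), Pow(Add(-6, Mul(6, 7)), -1), Add(-179, Mul(13, Add(-6, Mul(6, 7))))), Pow(Add(18899, -6646), -1)) = Mul(Mul(Rational(1, 2), Pow(Add(-6, 42), -1), Add(-179, Mul(13, Add(-6, 42)))), Pow(12253, -1)) = Mul(Mul(Rational(1, 2), Pow(36, -1), Add(-179, Mul(13, 36))), Rational(1, 12253)) = Mul(Mul(Rational(1, 2), Rational(1, 36), Add(-179, 468)), Rational(1, 12253)) = Mul(Mul(Rational(1, 2), Rational(1, 36), 289), Rational(1, 12253)) = Mul(Rational(289, 72), Rational(1, 12253)) = Rational(289, 882216)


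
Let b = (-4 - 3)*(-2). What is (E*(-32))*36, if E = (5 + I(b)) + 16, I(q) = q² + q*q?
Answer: -475776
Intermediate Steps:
b = 14 (b = -7*(-2) = 14)
I(q) = 2*q² (I(q) = q² + q² = 2*q²)
E = 413 (E = (5 + 2*14²) + 16 = (5 + 2*196) + 16 = (5 + 392) + 16 = 397 + 16 = 413)
(E*(-32))*36 = (413*(-32))*36 = -13216*36 = -475776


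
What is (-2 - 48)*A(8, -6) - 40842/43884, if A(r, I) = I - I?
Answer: -2269/2438 ≈ -0.93068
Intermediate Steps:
A(r, I) = 0
(-2 - 48)*A(8, -6) - 40842/43884 = (-2 - 48)*0 - 40842/43884 = -50*0 - 40842*1/43884 = 0 - 2269/2438 = -2269/2438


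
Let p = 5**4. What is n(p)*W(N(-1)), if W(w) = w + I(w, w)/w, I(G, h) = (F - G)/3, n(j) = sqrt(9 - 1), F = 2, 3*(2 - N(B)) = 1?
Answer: 52*sqrt(2)/15 ≈ 4.9026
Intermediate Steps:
N(B) = 5/3 (N(B) = 2 - 1/3*1 = 2 - 1/3 = 5/3)
p = 625
n(j) = 2*sqrt(2) (n(j) = sqrt(8) = 2*sqrt(2))
I(G, h) = 2/3 - G/3 (I(G, h) = (2 - G)/3 = (2 - G)*(1/3) = 2/3 - G/3)
W(w) = w + (2/3 - w/3)/w
n(p)*W(N(-1)) = (2*sqrt(2))*(-1/3 + 5/3 + 2/(3*(5/3))) = (2*sqrt(2))*(-1/3 + 5/3 + (2/3)*(3/5)) = (2*sqrt(2))*(-1/3 + 5/3 + 2/5) = (2*sqrt(2))*(26/15) = 52*sqrt(2)/15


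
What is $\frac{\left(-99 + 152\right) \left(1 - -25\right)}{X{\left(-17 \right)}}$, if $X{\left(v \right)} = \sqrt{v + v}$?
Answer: $- \frac{689 i \sqrt{34}}{17} \approx - 236.32 i$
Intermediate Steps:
$X{\left(v \right)} = \sqrt{2} \sqrt{v}$ ($X{\left(v \right)} = \sqrt{2 v} = \sqrt{2} \sqrt{v}$)
$\frac{\left(-99 + 152\right) \left(1 - -25\right)}{X{\left(-17 \right)}} = \frac{\left(-99 + 152\right) \left(1 - -25\right)}{\sqrt{2} \sqrt{-17}} = \frac{53 \left(1 + 25\right)}{\sqrt{2} i \sqrt{17}} = \frac{53 \cdot 26}{i \sqrt{34}} = 1378 \left(- \frac{i \sqrt{34}}{34}\right) = - \frac{689 i \sqrt{34}}{17}$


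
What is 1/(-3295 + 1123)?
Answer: -1/2172 ≈ -0.00046040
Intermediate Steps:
1/(-3295 + 1123) = 1/(-2172) = -1/2172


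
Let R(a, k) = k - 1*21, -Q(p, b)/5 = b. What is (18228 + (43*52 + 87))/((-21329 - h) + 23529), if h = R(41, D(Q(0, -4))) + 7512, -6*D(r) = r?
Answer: -61653/15863 ≈ -3.8866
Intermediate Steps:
Q(p, b) = -5*b
D(r) = -r/6
R(a, k) = -21 + k (R(a, k) = k - 21 = -21 + k)
h = 22463/3 (h = (-21 - (-5)*(-4)/6) + 7512 = (-21 - ⅙*20) + 7512 = (-21 - 10/3) + 7512 = -73/3 + 7512 = 22463/3 ≈ 7487.7)
(18228 + (43*52 + 87))/((-21329 - h) + 23529) = (18228 + (43*52 + 87))/((-21329 - 1*22463/3) + 23529) = (18228 + (2236 + 87))/((-21329 - 22463/3) + 23529) = (18228 + 2323)/(-86450/3 + 23529) = 20551/(-15863/3) = 20551*(-3/15863) = -61653/15863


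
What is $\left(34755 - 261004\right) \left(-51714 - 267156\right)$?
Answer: $72144018630$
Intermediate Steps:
$\left(34755 - 261004\right) \left(-51714 - 267156\right) = \left(-226249\right) \left(-318870\right) = 72144018630$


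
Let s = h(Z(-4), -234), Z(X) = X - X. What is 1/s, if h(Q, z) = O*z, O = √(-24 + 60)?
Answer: -1/1404 ≈ -0.00071225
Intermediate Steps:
Z(X) = 0
O = 6 (O = √36 = 6)
h(Q, z) = 6*z
s = -1404 (s = 6*(-234) = -1404)
1/s = 1/(-1404) = -1/1404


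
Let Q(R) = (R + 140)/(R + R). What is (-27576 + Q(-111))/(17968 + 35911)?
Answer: -6121901/11961138 ≈ -0.51182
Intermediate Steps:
Q(R) = (140 + R)/(2*R) (Q(R) = (140 + R)/((2*R)) = (140 + R)*(1/(2*R)) = (140 + R)/(2*R))
(-27576 + Q(-111))/(17968 + 35911) = (-27576 + (½)*(140 - 111)/(-111))/(17968 + 35911) = (-27576 + (½)*(-1/111)*29)/53879 = (-27576 - 29/222)*(1/53879) = -6121901/222*1/53879 = -6121901/11961138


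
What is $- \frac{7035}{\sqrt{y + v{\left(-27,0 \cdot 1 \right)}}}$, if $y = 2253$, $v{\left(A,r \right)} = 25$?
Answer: $- \frac{105 \sqrt{2278}}{34} \approx -147.4$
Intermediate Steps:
$- \frac{7035}{\sqrt{y + v{\left(-27,0 \cdot 1 \right)}}} = - \frac{7035}{\sqrt{2253 + 25}} = - \frac{7035}{\sqrt{2278}} = - 7035 \frac{\sqrt{2278}}{2278} = - \frac{105 \sqrt{2278}}{34}$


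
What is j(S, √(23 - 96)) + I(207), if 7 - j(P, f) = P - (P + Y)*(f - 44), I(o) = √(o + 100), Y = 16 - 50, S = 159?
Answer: -5652 + √307 + 125*I*√73 ≈ -5634.5 + 1068.0*I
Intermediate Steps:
Y = -34
I(o) = √(100 + o)
j(P, f) = 7 - P + (-44 + f)*(-34 + P) (j(P, f) = 7 - (P - (P - 34)*(f - 44)) = 7 - (P - (-34 + P)*(-44 + f)) = 7 - (P - (-44 + f)*(-34 + P)) = 7 + (-P + (-44 + f)*(-34 + P)) = 7 - P + (-44 + f)*(-34 + P))
j(S, √(23 - 96)) + I(207) = (1503 - 45*159 - 34*√(23 - 96) + 159*√(23 - 96)) + √(100 + 207) = (1503 - 7155 - 34*I*√73 + 159*√(-73)) + √307 = (1503 - 7155 - 34*I*√73 + 159*(I*√73)) + √307 = (1503 - 7155 - 34*I*√73 + 159*I*√73) + √307 = (-5652 + 125*I*√73) + √307 = -5652 + √307 + 125*I*√73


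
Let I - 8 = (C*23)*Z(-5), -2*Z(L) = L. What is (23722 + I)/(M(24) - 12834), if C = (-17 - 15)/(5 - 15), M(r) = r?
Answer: -11957/6405 ≈ -1.8668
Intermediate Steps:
Z(L) = -L/2
C = 16/5 (C = -32/(-10) = -32*(-⅒) = 16/5 ≈ 3.2000)
I = 192 (I = 8 + ((16/5)*23)*(-½*(-5)) = 8 + (368/5)*(5/2) = 8 + 184 = 192)
(23722 + I)/(M(24) - 12834) = (23722 + 192)/(24 - 12834) = 23914/(-12810) = 23914*(-1/12810) = -11957/6405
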